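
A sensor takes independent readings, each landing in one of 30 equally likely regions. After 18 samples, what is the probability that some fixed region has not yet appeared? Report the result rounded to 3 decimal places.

0.543

Each sample misses the fixed region with probability (30-1)/30 = 29/30, independently.
P(still missing after 18) = (29/30)^18 = 0.5432.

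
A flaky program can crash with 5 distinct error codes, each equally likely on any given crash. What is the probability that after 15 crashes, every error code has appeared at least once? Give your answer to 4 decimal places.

0.8288

Let A_i be the event that error code i is missing after 15 crashes. By inclusion–exclusion on the A_i,
P(all seen) = Σ_{j=0}^{5} (-1)^j C(5,j)((5-j)/5)^15
= 1.00000 - 0.17592 + 0.00470 - 0.00001 + 0.00000 - 0.00000
= 0.82877.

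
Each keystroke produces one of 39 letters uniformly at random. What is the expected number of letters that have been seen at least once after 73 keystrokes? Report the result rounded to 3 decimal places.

For each letter, P(seen in 73 keystrokes) = 1 - (38/39)^73 = 0.8499.
By linearity of expectation, E[distinct seen] = 39·(1 - (38/39)^73) = 33.1447.

33.145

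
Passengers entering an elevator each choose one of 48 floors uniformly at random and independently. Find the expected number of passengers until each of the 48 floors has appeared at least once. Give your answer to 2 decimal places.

214.02

Split into phases: going from k distinct to k+1 distinct takes on average 48/(48-k) passengers.
E[T] = 48/48 + 48/47 + 48/46 + ... + 48/2 + 48/1 = 48·H_{48}.
H_{48} = 4.459, so E[T] = 214.022.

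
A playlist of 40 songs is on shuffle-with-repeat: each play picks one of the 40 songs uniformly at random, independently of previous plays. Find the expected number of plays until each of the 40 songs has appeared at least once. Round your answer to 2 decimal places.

The wait to go from k to k+1 distinct songs is geometric with mean 40/(40-k).
E[T] = 40/40 + 40/39 + 40/38 + ... + 40/2 + 40/1 = 40·H_{40}.
H_{40} = 4.279, so E[T] = 171.142.

171.14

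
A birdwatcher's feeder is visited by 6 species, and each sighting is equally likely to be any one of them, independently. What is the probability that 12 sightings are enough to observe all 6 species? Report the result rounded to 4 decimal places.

0.4378

Let A_i be the event that species i is missing after 12 sightings. By inclusion–exclusion on the A_i,
P(all seen) = Σ_{j=0}^{6} (-1)^j C(6,j)((6-j)/6)^12
= 1.00000 - 0.67294 + 0.11561 - 0.00488 + 0.00003 - 0.00000 + 0.00000
= 0.43782.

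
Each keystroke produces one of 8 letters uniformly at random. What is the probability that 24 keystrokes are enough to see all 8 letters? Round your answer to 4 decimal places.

Let A_i be the event that letter i is missing after 24 keystrokes. By inclusion–exclusion on the A_i,
P(all seen) = Σ_{j=0}^{8} (-1)^j C(8,j)((8-j)/8)^24
= 1.00000 - 0.32455 + 0.02809 - 0.00071 + 0.00000 - 0.00000 + 0.00000 - 0.00000 + 0.00000
= 0.70284.

0.7028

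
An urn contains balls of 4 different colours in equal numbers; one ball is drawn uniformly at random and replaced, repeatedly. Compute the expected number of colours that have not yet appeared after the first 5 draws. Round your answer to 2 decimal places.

For each colour, P(unseen after 5) = (3/4)^5 = 0.237.
By linearity of expectation, E[unseen] = 4·(3/4)^5 = 0.949.

0.95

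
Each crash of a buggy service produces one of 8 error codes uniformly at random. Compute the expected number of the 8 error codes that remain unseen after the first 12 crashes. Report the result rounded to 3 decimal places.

For each error code, P(unseen after 12) = (7/8)^12 = 0.2014.
By linearity of expectation, E[unseen] = 8·(7/8)^12 = 1.6113.

1.611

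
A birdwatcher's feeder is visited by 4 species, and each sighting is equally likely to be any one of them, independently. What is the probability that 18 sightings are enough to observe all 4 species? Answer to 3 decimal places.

Let A_i be the event that species i is missing after 18 sightings. By inclusion–exclusion on the A_i,
P(all seen) = Σ_{j=0}^{4} (-1)^j C(4,j)((4-j)/4)^18
= 1.0000 - 0.0226 + 0.0000 - 0.0000 + 0.0000
= 0.9775.

0.977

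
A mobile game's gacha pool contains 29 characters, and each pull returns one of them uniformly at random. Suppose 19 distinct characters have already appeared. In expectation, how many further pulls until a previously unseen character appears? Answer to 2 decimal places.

2.90

Each pull yields a new character with probability (29-19)/29 = 10/29, so the wait is geometric with mean 29/10.
E = 29/10 = 2.900.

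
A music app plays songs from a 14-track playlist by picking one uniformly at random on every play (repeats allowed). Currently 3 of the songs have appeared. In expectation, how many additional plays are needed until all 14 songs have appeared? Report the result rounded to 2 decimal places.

42.28

From k distinct to k+1 distinct takes on average 14/(14-k) plays.
Sum over k = 3,...,13: E = 14/11 + 14/10 + 14/9 + ... + 14/2 + 14/1 = 42.278.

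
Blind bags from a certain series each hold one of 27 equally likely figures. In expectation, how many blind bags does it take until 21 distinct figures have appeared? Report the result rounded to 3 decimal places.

With k distinct figures already seen, the next new one arrives after an expected 27/(27-k) blind bags.
Sum over k = 0,...,20: E = 27/27 + 27/26 + 27/25 + ... + 27/8 + 27/7 = 38.9193.

38.919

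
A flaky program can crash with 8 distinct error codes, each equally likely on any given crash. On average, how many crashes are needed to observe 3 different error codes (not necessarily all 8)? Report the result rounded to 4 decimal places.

3.4762

With k distinct error codes already seen, the next new one arrives after an expected 8/(8-k) crashes.
Sum over k = 0,...,2: E = 8/8 + 8/7 + 8/6 = 3.47619.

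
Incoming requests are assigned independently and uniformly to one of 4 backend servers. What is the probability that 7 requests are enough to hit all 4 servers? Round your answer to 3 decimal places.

Let A_i be the event that server i is missing after 7 requests. By inclusion–exclusion on the A_i,
P(all seen) = Σ_{j=0}^{4} (-1)^j C(4,j)((4-j)/4)^7
= 1.0000 - 0.5339 + 0.0469 - 0.0002 + 0.0000
= 0.5127.

0.513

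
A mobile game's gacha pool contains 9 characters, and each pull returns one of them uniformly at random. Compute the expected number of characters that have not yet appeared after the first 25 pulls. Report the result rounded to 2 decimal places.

0.47

For each character, P(unseen after 25) = (8/9)^25 = 0.053.
By linearity of expectation, E[unseen] = 9·(8/9)^25 = 0.474.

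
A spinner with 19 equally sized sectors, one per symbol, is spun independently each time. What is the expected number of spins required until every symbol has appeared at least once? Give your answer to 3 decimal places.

The wait to go from k to k+1 distinct symbols is geometric with mean 19/(19-k).
E[T] = 19/19 + 19/18 + 19/17 + ... + 19/2 + 19/1 = 19·H_{19}.
H_{19} = 3.5477, so E[T] = 67.4071.

67.407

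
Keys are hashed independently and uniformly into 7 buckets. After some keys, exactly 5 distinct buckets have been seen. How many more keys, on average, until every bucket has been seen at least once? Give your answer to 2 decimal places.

10.50

From k distinct to k+1 distinct takes on average 7/(7-k) keys.
Sum over k = 5,...,6: E = 7/2 + 7/1 = 10.500.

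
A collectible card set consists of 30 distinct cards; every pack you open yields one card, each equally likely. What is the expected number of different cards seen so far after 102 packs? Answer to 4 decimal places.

For each card, P(seen in 102 packs) = 1 - (29/30)^102 = 0.96851.
By linearity of expectation, E[distinct seen] = 30·(1 - (29/30)^102) = 29.05518.

29.0552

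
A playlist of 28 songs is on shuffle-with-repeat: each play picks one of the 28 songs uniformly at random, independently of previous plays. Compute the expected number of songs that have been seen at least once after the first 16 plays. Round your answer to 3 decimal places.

For each song, P(seen in 16 plays) = 1 - (27/28)^16 = 0.4412.
By linearity of expectation, E[distinct seen] = 28·(1 - (27/28)^16) = 12.3523.

12.352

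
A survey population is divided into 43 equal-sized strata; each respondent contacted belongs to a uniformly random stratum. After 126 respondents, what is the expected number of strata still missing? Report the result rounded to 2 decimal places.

2.22

For each stratum, P(unseen after 126) = (42/43)^126 = 0.052.
By linearity of expectation, E[unseen] = 43·(42/43)^126 = 2.217.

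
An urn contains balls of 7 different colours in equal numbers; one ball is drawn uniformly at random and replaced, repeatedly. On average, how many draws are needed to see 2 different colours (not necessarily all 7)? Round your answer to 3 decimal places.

With k distinct colours already seen, the next new one arrives after an expected 7/(7-k) draws.
Sum over k = 0,...,1: E = 7/7 + 7/6 = 2.1667.

2.167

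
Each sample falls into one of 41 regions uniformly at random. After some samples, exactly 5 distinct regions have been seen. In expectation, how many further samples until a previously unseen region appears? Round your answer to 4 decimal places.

Each sample yields a new region with probability (41-5)/41 = 36/41, so the wait is geometric with mean 41/36.
E = 41/36 = 1.13889.

1.1389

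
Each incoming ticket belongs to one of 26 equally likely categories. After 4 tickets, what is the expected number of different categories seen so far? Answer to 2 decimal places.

3.78

For each category, P(seen in 4 tickets) = 1 - (25/26)^4 = 0.145.
By linearity of expectation, E[distinct seen] = 26·(1 - (25/26)^4) = 3.775.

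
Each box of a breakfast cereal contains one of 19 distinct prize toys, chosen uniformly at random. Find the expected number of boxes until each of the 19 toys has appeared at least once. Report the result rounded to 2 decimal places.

67.41

After k distinct toys have appeared, the next box gives a new one with probability (19-k)/19, so the expected wait for the (k+1)-th is 19/(19-k).
E[T] = 19/19 + 19/18 + 19/17 + ... + 19/2 + 19/1 = 19·H_{19}.
H_{19} = 3.548, so E[T] = 67.407.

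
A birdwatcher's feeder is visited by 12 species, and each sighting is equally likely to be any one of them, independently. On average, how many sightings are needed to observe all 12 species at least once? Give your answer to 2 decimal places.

37.24

Split into phases: going from k distinct to k+1 distinct takes on average 12/(12-k) sightings.
E[T] = 12/12 + 12/11 + 12/10 + ... + 12/2 + 12/1 = 12·H_{12}.
H_{12} = 3.103, so E[T] = 37.239.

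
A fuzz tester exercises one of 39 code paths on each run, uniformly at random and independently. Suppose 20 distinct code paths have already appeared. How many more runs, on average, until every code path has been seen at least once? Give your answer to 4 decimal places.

138.3618

The wait to go from k to k+1 distinct code paths is geometric with mean 39/(39-k).
Sum over k = 20,...,38: E = 39/19 + 39/18 + 39/17 + ... + 39/2 + 39/1 = 138.36185.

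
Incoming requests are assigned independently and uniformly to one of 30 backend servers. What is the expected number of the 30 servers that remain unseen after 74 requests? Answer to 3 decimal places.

For each server, P(unseen after 74) = (29/30)^74 = 0.0814.
By linearity of expectation, E[unseen] = 30·(29/30)^74 = 2.4412.

2.441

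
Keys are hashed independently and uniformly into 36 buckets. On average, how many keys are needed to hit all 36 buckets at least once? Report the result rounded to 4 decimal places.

The wait to go from k to k+1 distinct buckets is geometric with mean 36/(36-k).
E[T] = 36/36 + 36/35 + 36/34 + ... + 36/2 + 36/1 = 36·H_{36}.
H_{36} = 4.17456, so E[T] = 150.28413.

150.2841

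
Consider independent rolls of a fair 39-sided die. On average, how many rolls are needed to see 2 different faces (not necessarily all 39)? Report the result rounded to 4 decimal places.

With k distinct faces already seen, the next new one arrives after an expected 39/(39-k) rolls.
Sum over k = 0,...,1: E = 39/39 + 39/38 = 2.02632.

2.0263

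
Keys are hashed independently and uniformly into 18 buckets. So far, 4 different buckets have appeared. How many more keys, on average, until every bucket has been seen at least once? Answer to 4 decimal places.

58.5281

With k distinct buckets already seen, the next new one takes an expected 18/(18-k) keys.
Sum over k = 4,...,17: E = 18/14 + 18/13 + 18/12 + ... + 18/2 + 18/1 = 58.52812.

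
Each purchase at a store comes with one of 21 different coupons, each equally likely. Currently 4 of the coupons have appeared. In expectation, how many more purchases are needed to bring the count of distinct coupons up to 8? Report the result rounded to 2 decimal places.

With k distinct coupons already seen, the next new one takes an expected 21/(21-k) purchases.
Sum over k = 4,...,7: E = 21/17 + 21/16 + 21/15 + 21/14 = 5.448.

5.45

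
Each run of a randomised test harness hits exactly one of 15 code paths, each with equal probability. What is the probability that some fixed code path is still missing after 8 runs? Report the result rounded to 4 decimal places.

0.5758

Each run misses the fixed code path with probability (15-1)/15 = 14/15, independently.
P(still missing after 8) = (14/15)^8 = 0.57583.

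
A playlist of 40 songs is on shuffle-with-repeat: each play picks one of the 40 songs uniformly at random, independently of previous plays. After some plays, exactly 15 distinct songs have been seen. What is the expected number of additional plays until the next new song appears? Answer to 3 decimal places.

Each play yields a new song with probability (40-15)/40 = 25/40, so the wait is geometric with mean 40/25.
E = 40/25 = 1.6000.

1.600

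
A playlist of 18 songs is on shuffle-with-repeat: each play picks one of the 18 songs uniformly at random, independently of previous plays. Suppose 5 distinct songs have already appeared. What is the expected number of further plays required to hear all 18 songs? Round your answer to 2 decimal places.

With k distinct songs already seen, the next new one takes an expected 18/(18-k) plays.
Sum over k = 5,...,17: E = 18/13 + 18/12 + 18/11 + ... + 18/2 + 18/1 = 57.242.

57.24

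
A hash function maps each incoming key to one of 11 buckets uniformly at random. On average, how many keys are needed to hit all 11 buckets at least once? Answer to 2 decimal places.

33.22

Split into phases: going from k distinct to k+1 distinct takes on average 11/(11-k) keys.
E[T] = 11/11 + 11/10 + 11/9 + ... + 11/2 + 11/1 = 11·H_{11}.
H_{11} = 3.020, so E[T] = 33.219.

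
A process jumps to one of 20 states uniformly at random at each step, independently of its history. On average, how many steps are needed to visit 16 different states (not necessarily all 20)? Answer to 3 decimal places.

With k distinct states already seen, the next new one arrives after an expected 20/(20-k) steps.
Sum over k = 0,...,15: E = 20/20 + 20/19 + 20/18 + ... + 20/6 + 20/5 = 30.2881.

30.288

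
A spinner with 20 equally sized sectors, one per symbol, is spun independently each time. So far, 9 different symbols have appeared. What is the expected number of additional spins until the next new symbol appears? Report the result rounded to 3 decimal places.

1.818

Each spin yields a new symbol with probability (20-9)/20 = 11/20, so the wait is geometric with mean 20/11.
E = 20/11 = 1.8182.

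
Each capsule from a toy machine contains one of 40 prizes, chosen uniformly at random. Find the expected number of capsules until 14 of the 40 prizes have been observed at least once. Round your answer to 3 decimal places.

16.965

With k distinct prizes already seen, the next new one arrives after an expected 40/(40-k) capsules.
Sum over k = 0,...,13: E = 40/40 + 40/39 + 40/38 + ... + 40/28 + 40/27 = 16.9649.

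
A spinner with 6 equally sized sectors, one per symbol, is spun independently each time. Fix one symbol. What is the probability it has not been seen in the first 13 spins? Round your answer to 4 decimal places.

0.0935

On each spin the fixed symbol fails to appear with probability 5/6.
P(still missing after 13) = (5/6)^13 = 0.09346.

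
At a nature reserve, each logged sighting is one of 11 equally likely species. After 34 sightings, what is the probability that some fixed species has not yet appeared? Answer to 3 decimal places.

0.039

Each sighting misses the fixed species with probability (11-1)/11 = 10/11, independently.
P(still missing after 34) = (10/11)^34 = 0.0391.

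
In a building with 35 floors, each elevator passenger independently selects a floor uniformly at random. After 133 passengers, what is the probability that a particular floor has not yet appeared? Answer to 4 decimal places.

0.0212

On each passenger the fixed floor fails to appear with probability 34/35.
P(still missing after 133) = (34/35)^133 = 0.02117.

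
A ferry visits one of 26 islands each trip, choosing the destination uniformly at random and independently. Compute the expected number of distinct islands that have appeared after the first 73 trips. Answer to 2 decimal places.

For each island, P(seen in 73 trips) = 1 - (25/26)^73 = 0.943.
By linearity of expectation, E[distinct seen] = 26·(1 - (25/26)^73) = 24.516.

24.52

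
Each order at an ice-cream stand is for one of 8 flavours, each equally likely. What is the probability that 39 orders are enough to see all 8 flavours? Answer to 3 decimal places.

0.957

Let A_i be the event that flavour i is missing after 39 orders. By inclusion–exclusion on the A_i,
P(all seen) = Σ_{j=0}^{8} (-1)^j C(8,j)((8-j)/8)^39
= 1.0000 - 0.0438 + 0.0004 - 0.0000 + 0.0000 - 0.0000 + 0.0000 - 0.0000 + 0.0000
= 0.9566.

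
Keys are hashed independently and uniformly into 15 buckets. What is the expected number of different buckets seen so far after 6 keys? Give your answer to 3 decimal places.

5.085

For each bucket, P(seen in 6 keys) = 1 - (14/15)^6 = 0.3390.
By linearity of expectation, E[distinct seen] = 15·(1 - (14/15)^6) = 5.0846.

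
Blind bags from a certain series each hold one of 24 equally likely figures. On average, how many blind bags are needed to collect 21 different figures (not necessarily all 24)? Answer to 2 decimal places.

46.62

Going from k to k+1 distinct takes a geometric number of blind bags with mean 24/(24-k).
Sum over k = 0,...,20: E = 24/24 + 24/23 + 24/22 + ... + 24/5 + 24/4 = 46.623.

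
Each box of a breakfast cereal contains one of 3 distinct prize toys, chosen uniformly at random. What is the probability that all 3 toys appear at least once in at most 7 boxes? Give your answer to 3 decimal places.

0.826

Let A_i be the event that toy i is missing after 7 boxes. By inclusion–exclusion on the A_i,
P(all seen) = Σ_{j=0}^{3} (-1)^j C(3,j)((3-j)/3)^7
= 1.0000 - 0.1756 + 0.0014 - 0.0000
= 0.8258.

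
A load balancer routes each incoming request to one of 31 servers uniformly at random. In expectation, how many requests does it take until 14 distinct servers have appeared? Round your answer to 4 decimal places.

18.2185

With k distinct servers already seen, the next new one arrives after an expected 31/(31-k) requests.
Sum over k = 0,...,13: E = 31/31 + 31/30 + 31/29 + ... + 31/19 + 31/18 = 18.21847.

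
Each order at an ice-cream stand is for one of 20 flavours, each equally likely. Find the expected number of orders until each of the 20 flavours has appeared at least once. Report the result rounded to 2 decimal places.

Split into phases: going from k distinct to k+1 distinct takes on average 20/(20-k) orders.
E[T] = 20/20 + 20/19 + 20/18 + ... + 20/2 + 20/1 = 20·H_{20}.
H_{20} = 3.598, so E[T] = 71.955.

71.95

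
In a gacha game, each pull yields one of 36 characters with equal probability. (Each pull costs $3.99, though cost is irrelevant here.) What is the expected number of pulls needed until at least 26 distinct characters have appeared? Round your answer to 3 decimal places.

44.841

Going from k to k+1 distinct takes a geometric number of pulls with mean 36/(36-k).
Sum over k = 0,...,25: E = 36/36 + 36/35 + 36/34 + ... + 36/12 + 36/11 = 44.8413.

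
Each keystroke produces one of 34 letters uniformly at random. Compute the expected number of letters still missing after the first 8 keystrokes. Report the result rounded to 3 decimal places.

For each letter, P(unseen after 8) = (33/34)^8 = 0.7876.
By linearity of expectation, E[unseen] = 34·(33/34)^8 = 26.7768.

26.777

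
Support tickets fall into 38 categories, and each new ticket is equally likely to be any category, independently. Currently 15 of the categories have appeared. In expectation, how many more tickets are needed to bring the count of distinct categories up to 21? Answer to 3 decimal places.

11.200

From k distinct to k+1 distinct takes on average 38/(38-k) tickets.
Sum over k = 15,...,20: E = 38/23 + 38/22 + 38/21 + 38/20 + 38/19 + 38/18 = 11.2001.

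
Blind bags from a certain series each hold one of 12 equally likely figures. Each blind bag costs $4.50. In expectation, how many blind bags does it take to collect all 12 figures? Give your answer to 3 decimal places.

37.239

After k distinct figures have appeared, the next blind bag gives a new one with probability (12-k)/12, so the expected wait for the (k+1)-th is 12/(12-k).
E[T] = 12/12 + 12/11 + 12/10 + ... + 12/2 + 12/1 = 12·H_{12}.
H_{12} = 3.1032, so E[T] = 37.2385.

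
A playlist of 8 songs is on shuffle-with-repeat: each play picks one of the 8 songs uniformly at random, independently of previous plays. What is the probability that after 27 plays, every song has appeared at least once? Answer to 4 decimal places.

0.7943

By inclusion–exclusion over which songs are missing,
P(all seen) = Σ_{j=0}^{8} (-1)^j C(8,j)((8-j)/8)^27
= 1.00000 - 0.21742 + 0.01185 - 0.00017 + 0.00000 - 0.00000 + 0.00000 - 0.00000 + 0.00000
= 0.79426.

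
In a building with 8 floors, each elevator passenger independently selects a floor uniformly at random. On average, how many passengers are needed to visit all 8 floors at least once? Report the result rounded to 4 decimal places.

21.7429

Split into phases: going from k distinct to k+1 distinct takes on average 8/(8-k) passengers.
E[T] = 8/8 + 8/7 + 8/6 + ... + 8/2 + 8/1 = 8·H_{8}.
H_{8} = 2.71786, so E[T] = 21.74286.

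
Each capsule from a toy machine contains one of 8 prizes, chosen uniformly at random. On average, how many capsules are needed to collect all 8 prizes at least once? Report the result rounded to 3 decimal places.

Split into phases: going from k distinct to k+1 distinct takes on average 8/(8-k) capsules.
E[T] = 8/8 + 8/7 + 8/6 + ... + 8/2 + 8/1 = 8·H_{8}.
H_{8} = 2.7179, so E[T] = 21.7429.

21.743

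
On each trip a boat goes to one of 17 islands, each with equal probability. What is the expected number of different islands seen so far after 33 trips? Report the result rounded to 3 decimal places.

14.701

For each island, P(seen in 33 trips) = 1 - (16/17)^33 = 0.8647.
By linearity of expectation, E[distinct seen] = 17·(1 - (16/17)^33) = 14.7007.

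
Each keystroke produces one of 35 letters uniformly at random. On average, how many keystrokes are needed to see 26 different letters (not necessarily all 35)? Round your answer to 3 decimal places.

46.123

Going from k to k+1 distinct takes a geometric number of keystrokes with mean 35/(35-k).
Sum over k = 0,...,25: E = 35/35 + 35/34 + 35/33 + ... + 35/11 + 35/10 = 46.1235.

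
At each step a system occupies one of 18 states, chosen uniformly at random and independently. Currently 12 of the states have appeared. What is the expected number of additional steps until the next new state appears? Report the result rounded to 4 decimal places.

The number of steps until the next new state is geometric with success probability 6/18, so its mean is 18/6.
E = 18/6 = 3.00000.

3.0000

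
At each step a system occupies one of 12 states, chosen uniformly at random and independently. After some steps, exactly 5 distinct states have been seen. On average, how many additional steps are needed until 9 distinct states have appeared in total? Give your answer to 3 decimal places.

The wait to go from k to k+1 distinct states is geometric with mean 12/(12-k).
Sum over k = 5,...,8: E = 12/7 + 12/6 + 12/5 + 12/4 = 9.1143.

9.114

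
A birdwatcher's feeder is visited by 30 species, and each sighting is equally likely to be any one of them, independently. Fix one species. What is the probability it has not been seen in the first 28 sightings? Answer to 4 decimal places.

Each sighting misses the fixed species with probability (30-1)/30 = 29/30, independently.
P(still missing after 28) = (29/30)^28 = 0.38703.

0.3870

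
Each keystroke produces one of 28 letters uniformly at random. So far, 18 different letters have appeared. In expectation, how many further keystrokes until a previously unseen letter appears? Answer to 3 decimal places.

Each keystroke yields a new letter with probability (28-18)/28 = 10/28, so the wait is geometric with mean 28/10.
E = 28/10 = 2.8000.

2.800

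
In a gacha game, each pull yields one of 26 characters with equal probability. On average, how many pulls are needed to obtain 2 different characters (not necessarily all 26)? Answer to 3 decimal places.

2.040

Going from k to k+1 distinct takes a geometric number of pulls with mean 26/(26-k).
Sum over k = 0,...,1: E = 26/26 + 26/25 = 2.0400.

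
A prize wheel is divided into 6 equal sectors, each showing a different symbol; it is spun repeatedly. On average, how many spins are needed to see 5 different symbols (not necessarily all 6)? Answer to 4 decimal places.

8.7000

Going from k to k+1 distinct takes a geometric number of spins with mean 6/(6-k).
Sum over k = 0,...,4: E = 6/6 + 6/5 + 6/4 + 6/3 + 6/2 = 8.70000.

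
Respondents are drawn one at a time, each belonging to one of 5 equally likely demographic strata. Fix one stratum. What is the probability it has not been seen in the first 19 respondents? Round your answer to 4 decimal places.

On each respondent the fixed stratum fails to appear with probability 4/5.
P(still missing after 19) = (4/5)^19 = 0.01441.

0.0144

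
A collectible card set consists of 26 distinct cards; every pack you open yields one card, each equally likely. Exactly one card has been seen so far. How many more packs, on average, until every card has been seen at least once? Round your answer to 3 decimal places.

99.215

With k distinct cards already seen, the next new one takes an expected 26/(26-k) packs.
Sum over k = 1,...,25: E = 26/25 + 26/24 + 26/23 + ... + 26/2 + 26/1 = 99.2149.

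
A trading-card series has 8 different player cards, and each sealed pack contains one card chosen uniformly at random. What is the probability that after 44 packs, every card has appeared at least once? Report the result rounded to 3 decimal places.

0.978

Let A_i be the event that card i is missing after 44 packs. By inclusion–exclusion on the A_i,
P(all seen) = Σ_{j=0}^{8} (-1)^j C(8,j)((8-j)/8)^44
= 1.0000 - 0.0225 + 0.0001 - 0.0000 + 0.0000 - 0.0000 + 0.0000 - 0.0000 + 0.0000
= 0.9776.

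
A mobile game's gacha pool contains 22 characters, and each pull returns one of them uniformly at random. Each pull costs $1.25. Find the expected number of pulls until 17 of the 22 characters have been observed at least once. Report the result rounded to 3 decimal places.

With k distinct characters already seen, the next new one arrives after an expected 22/(22-k) pulls.
Sum over k = 0,...,16: E = 22/22 + 22/21 + 22/20 + ... + 22/7 + 22/6 = 30.9646.

30.965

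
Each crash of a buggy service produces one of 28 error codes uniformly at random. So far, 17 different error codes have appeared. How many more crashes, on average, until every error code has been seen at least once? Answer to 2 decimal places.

84.56

The wait to go from k to k+1 distinct error codes is geometric with mean 28/(28-k).
Sum over k = 17,...,27: E = 28/11 + 28/10 + 28/9 + ... + 28/2 + 28/1 = 84.557.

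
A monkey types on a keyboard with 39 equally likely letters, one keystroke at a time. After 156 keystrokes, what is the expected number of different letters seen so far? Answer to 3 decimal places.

38.322

For each letter, P(seen in 156 keystrokes) = 1 - (38/39)^156 = 0.9826.
By linearity of expectation, E[distinct seen] = 39·(1 - (38/39)^156) = 38.3220.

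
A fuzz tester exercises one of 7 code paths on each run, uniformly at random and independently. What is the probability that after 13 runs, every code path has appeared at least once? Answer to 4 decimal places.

Let A_i be the event that code path i is missing after 13 runs. By inclusion–exclusion on the A_i,
P(all seen) = Σ_{j=0}^{7} (-1)^j C(7,j)((7-j)/7)^13
= 1.00000 - 0.94360 + 0.26458 - 0.02424 + 0.00058 - 0.00000 + 0.00000 - 0.00000
= 0.29731.

0.2973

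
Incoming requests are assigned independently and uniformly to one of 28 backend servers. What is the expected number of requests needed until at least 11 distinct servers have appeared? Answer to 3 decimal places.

13.653

Going from k to k+1 distinct takes a geometric number of requests with mean 28/(28-k).
Sum over k = 0,...,10: E = 28/28 + 28/27 + 28/26 + ... + 28/19 + 28/18 = 13.6533.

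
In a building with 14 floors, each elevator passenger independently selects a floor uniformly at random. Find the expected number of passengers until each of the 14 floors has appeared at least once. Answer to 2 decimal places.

The wait to go from k to k+1 distinct floors is geometric with mean 14/(14-k).
E[T] = 14/14 + 14/13 + 14/12 + ... + 14/2 + 14/1 = 14·H_{14}.
H_{14} = 3.252, so E[T] = 45.522.

45.52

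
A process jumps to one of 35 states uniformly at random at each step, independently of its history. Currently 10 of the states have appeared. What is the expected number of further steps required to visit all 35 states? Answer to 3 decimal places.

133.559

The wait to go from k to k+1 distinct states is geometric with mean 35/(35-k).
Sum over k = 10,...,34: E = 35/25 + 35/24 + 35/23 + ... + 35/2 + 35/1 = 133.5585.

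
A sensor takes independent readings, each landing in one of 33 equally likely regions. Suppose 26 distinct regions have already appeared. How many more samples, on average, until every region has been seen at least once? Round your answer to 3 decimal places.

With k distinct regions already seen, the next new one takes an expected 33/(33-k) samples.
Sum over k = 26,...,32: E = 33/7 + 33/6 + 33/5 + ... + 33/2 + 33/1 = 85.5643.

85.564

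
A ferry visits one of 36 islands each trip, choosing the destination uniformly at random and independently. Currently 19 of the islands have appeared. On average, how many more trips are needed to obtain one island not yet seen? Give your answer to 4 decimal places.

2.1176

Each trip yields a new island with probability (36-19)/36 = 17/36, so the wait is geometric with mean 36/17.
E = 36/17 = 2.11765.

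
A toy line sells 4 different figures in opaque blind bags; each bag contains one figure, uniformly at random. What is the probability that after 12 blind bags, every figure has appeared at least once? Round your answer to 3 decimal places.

0.875

By inclusion–exclusion over which figures are missing,
P(all seen) = Σ_{j=0}^{4} (-1)^j C(4,j)((4-j)/4)^12
= 1.0000 - 0.1267 + 0.0015 - 0.0000 + 0.0000
= 0.8748.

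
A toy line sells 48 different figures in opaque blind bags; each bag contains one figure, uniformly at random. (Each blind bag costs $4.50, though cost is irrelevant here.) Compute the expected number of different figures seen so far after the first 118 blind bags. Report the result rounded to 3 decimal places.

For each figure, P(seen in 118 blind bags) = 1 - (47/48)^118 = 0.9166.
By linearity of expectation, E[distinct seen] = 48·(1 - (47/48)^118) = 43.9976.

43.998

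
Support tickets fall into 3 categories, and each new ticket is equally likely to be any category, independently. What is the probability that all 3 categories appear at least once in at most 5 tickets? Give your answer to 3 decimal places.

Let A_i be the event that category i is missing after 5 tickets. By inclusion–exclusion on the A_i,
P(all seen) = Σ_{j=0}^{3} (-1)^j C(3,j)((3-j)/3)^5
= 1.0000 - 0.3951 + 0.0123 - 0.0000
= 0.6173.

0.617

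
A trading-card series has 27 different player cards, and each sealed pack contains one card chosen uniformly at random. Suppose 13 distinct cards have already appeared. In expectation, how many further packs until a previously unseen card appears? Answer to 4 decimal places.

1.9286

The number of packs until the next new card is geometric with success probability 14/27, so its mean is 27/14.
E = 27/14 = 1.92857.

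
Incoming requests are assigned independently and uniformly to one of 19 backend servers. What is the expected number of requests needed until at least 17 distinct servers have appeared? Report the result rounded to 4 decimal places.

38.9071

Going from k to k+1 distinct takes a geometric number of requests with mean 19/(19-k).
Sum over k = 0,...,16: E = 19/19 + 19/18 + 19/17 + ... + 19/4 + 19/3 = 38.90705.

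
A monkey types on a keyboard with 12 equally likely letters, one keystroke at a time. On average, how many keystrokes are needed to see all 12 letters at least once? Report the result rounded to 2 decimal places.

37.24

After k distinct letters have appeared, the next keystroke gives a new one with probability (12-k)/12, so the expected wait for the (k+1)-th is 12/(12-k).
E[T] = 12/12 + 12/11 + 12/10 + ... + 12/2 + 12/1 = 12·H_{12}.
H_{12} = 3.103, so E[T] = 37.239.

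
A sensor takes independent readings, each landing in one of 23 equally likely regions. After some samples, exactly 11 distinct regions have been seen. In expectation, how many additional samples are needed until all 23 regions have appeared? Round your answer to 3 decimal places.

From k distinct to k+1 distinct takes on average 23/(23-k) samples.
Sum over k = 11,...,22: E = 23/12 + 23/11 + 23/10 + ... + 23/2 + 23/1 = 71.3738.

71.374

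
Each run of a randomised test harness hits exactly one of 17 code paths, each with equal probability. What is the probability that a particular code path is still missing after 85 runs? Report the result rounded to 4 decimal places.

On each run the fixed code path fails to appear with probability 16/17.
P(still missing after 85) = (16/17)^85 = 0.00578.

0.0058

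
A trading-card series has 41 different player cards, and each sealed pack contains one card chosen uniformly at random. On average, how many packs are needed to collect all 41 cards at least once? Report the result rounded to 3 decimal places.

176.420

After k distinct cards have appeared, the next pack gives a new one with probability (41-k)/41, so the expected wait for the (k+1)-th is 41/(41-k).
E[T] = 41/41 + 41/40 + 41/39 + ... + 41/2 + 41/1 = 41·H_{41}.
H_{41} = 4.3029, so E[T] = 176.4203.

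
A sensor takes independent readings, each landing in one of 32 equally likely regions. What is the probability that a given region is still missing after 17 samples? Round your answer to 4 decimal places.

0.5829

Each sample misses the fixed region with probability (32-1)/32 = 31/32, independently.
P(still missing after 17) = (31/32)^17 = 0.58291.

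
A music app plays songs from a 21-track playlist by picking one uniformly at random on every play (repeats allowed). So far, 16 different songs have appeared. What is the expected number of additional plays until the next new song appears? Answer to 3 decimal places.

The number of plays until the next new song is geometric with success probability 5/21, so its mean is 21/5.
E = 21/5 = 4.2000.

4.200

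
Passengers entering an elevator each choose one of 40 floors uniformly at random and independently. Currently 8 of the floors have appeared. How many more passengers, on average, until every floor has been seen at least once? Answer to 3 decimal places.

162.340

From k distinct to k+1 distinct takes on average 40/(40-k) passengers.
Sum over k = 8,...,39: E = 40/32 + 40/31 + 40/30 + ... + 40/2 + 40/1 = 162.3398.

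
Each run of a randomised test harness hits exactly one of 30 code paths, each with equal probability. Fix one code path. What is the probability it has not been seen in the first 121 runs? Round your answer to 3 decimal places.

0.017

Each run misses the fixed code path with probability (30-1)/30 = 29/30, independently.
P(still missing after 121) = (29/30)^121 = 0.0165.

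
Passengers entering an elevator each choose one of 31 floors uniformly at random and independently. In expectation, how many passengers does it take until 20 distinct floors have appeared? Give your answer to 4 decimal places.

31.2284

Going from k to k+1 distinct takes a geometric number of passengers with mean 31/(31-k).
Sum over k = 0,...,19: E = 31/31 + 31/30 + 31/29 + ... + 31/13 + 31/12 = 31.22840.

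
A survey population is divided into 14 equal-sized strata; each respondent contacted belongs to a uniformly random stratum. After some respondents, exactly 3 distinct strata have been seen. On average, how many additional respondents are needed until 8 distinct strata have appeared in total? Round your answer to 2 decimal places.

7.98

From k distinct to k+1 distinct takes on average 14/(14-k) respondents.
Sum over k = 3,...,7: E = 14/11 + 14/10 + 14/9 + 14/8 + 14/7 = 7.978.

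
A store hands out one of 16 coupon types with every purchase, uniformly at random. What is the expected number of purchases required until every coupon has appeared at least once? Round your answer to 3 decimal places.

The wait to go from k to k+1 distinct coupons is geometric with mean 16/(16-k).
E[T] = 16/16 + 16/15 + 16/14 + ... + 16/2 + 16/1 = 16·H_{16}.
H_{16} = 3.3807, so E[T] = 54.0917.

54.092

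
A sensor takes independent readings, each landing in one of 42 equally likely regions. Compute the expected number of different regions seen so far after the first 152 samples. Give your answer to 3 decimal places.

For each region, P(seen in 152 samples) = 1 - (41/42)^152 = 0.9743.
By linearity of expectation, E[distinct seen] = 42·(1 - (41/42)^152) = 40.9223.

40.922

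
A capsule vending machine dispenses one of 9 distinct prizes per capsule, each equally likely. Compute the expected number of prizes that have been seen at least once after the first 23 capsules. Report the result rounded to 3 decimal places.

For each prize, P(seen in 23 capsules) = 1 - (8/9)^23 = 0.9334.
By linearity of expectation, E[distinct seen] = 9·(1 - (8/9)^23) = 8.4006.

8.401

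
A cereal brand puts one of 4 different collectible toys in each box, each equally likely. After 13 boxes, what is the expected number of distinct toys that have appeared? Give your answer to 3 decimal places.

3.905

For each toy, P(seen in 13 boxes) = 1 - (3/4)^13 = 0.9762.
By linearity of expectation, E[distinct seen] = 4·(1 - (3/4)^13) = 3.9050.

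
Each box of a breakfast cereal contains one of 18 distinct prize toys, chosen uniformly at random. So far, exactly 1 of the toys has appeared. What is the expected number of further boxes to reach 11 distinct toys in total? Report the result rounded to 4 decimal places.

15.2405

With k distinct toys already seen, the next new one takes an expected 18/(18-k) boxes.
Sum over k = 1,...,10: E = 18/17 + 18/16 + 18/15 + ... + 18/9 + 18/8 = 15.24052.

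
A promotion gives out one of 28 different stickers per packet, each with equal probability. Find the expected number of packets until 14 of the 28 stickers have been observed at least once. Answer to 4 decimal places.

18.9170

Going from k to k+1 distinct takes a geometric number of packets with mean 28/(28-k).
Sum over k = 0,...,13: E = 28/28 + 28/27 + 28/26 + ... + 28/16 + 28/15 = 18.91704.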